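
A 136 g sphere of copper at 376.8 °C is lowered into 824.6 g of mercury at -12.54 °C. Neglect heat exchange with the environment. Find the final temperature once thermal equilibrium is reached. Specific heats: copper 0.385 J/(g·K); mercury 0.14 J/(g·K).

T_f ≈ 108.9 °C

T_f = Σ m_i c_i T_i / Σ m_i c_i:
T_f = (52.36·376.8 + 115.44·(-12.54)) / (52.36 + 115.44)
    = 18282 / 167.8 ≈ 108.95 °C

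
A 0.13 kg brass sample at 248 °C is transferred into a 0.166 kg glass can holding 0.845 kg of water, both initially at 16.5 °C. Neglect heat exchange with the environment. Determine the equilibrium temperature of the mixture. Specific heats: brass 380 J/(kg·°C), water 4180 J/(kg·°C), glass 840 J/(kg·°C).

T_f ≈ 19.6 °C

Setting the total heat transfer to zero:
0.13*380*(T − 248) + 0.845*4180*(T − 16.5) + 0.166*840*(T − 16.5) = 0
(49.4 + 3532.1 + 139.44) T = 49.4*248 + 3532.1*16.5 + 139.44*16.5
T = 72832 / 3720.9 = 19.6 °C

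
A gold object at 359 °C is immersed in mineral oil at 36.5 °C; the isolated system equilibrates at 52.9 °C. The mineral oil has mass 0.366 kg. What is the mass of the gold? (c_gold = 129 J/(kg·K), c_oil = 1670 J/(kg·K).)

m ≈ 0.254 kg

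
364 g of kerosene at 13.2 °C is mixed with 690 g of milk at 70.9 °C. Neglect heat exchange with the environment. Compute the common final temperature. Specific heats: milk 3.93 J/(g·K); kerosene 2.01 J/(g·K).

T_f ≈ 58.6 °C

Setting the total heat transfer to zero:
690×3.93×(T − 70.9) + 364×2.01×(T − 13.2) = 0
(2711.7 + 731.64) T = 2711.7×70.9 + 731.64×13.2
T = 201917/3443.3 ≈ 58.64 °C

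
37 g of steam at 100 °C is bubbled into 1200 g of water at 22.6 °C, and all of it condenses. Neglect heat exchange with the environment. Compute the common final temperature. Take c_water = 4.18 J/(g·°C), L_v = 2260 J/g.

Energy conservation, ΣQ = 0:
latent heat released on condensation: 37×2260 = 83620; condensate cools 100→T: 37×4.18×(T − 100) = 154.66(T − 100); original water: 5016(T − 22.6)
5170.7 T = 83620 + 15466 + 113362 = 212448
T ≈ 41.09 °C, under the boiling point, so the assumption holds.

T_f ≈ 41.1 °C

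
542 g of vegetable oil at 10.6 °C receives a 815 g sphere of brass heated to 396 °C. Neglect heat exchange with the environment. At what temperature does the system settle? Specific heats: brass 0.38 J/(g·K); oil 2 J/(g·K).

T_f ≈ 96.2 °C

Set heat shed by the hot body equal to heat absorbed by the cold body:
815*0.38*(396 − T) = 542*2*(T − 10.6)
309.7(396 − T) = 1084(T − 10.6)
1393.7 T = 134132  ⇒  T ≈ 96.24 °C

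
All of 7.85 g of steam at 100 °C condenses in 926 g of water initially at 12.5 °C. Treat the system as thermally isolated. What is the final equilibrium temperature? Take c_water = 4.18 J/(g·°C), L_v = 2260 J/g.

T_f ≈ 17.8 °C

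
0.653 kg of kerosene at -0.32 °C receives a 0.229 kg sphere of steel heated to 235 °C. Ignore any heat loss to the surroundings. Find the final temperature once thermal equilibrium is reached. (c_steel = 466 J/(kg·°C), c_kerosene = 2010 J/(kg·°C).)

T_f ≈ 17.4 °C

Heat gained plus heat lost sum to zero:
0.229·466·(T − 235) + 0.653·2010·(T − (-0.32)) = 0
106.71(T − 235) + 1312.5(T − (-0.32)) = 0
(106.71 + 1312.5) T = 106.71·235 + 1312.5·(-0.32)
T = 24658 / 1419.2 = 17.4 °C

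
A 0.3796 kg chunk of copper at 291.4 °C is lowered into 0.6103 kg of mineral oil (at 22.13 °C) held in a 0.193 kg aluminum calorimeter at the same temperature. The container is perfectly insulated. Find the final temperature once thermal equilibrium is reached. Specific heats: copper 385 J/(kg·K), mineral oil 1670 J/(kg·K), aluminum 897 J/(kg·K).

T_f ≈ 51.5 °C

Heat gained plus heat lost sum to zero:
0.3796*385*(T − 291.4) + 0.6103*1670*(T − 22.13) + 0.193*897*(T − 22.13) = 0
1338.5 T = 68973
T = 68973 / 1338.5 = 51.5 °C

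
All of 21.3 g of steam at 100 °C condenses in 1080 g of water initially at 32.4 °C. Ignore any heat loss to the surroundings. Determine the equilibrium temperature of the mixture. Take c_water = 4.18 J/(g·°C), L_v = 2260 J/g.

T_f ≈ 44.2 °C

Taking heat into each body as positive, Σ m c ΔT = 0:
steam→water at 100 °C releases m L_v = 21.3·2260 = 48138; condensate cools 100→T: 21.3·4.18·(T − 100) = 89.03(T − 100); original water: 4514.4(T − 32.4)
4603.4 T = 48138 + 8903.4 + 146267 = 203308
T ≈ 44.16 °C — below 100 °C, confirming all the steam condensed.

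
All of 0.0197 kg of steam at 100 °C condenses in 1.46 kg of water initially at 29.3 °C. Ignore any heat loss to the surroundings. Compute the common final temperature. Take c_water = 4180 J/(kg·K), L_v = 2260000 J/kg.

T_f ≈ 37.4 °C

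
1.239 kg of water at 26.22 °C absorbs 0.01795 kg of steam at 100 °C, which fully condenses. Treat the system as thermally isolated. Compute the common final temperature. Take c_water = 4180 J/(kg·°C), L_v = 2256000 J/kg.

Heat gained plus heat lost sum to zero:
steam→water at 100 °C releases m L_v = 0.01795·2256000 = 40495
  condensate cools 100→T: 0.01795·4180·(T − 100) = 75.03(T − 100)
  original water: 5179(T − 26.22)
5254.1 T = 40495 + 7503.1 + 135794 = 183792
T ≈ 34.98 °C — below 100 °C, confirming all the steam condensed.

T_f ≈ 35.0 °C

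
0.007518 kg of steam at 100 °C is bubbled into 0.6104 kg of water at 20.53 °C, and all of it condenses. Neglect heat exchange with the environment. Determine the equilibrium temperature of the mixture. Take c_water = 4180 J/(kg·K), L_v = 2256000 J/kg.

Setting the total heat transfer to zero:
condense steam: −0.007518×2256000 = −16961; condensed water 100 °C→T: 31.43(T − 100); water warms: 0.6104×4180×(T − 20.53) = 2551.5(T − 20.53)
2582.9 T = 16961 + 3142.5 + 52382 = 72485
T ≈ 28.06 °C, under the boiling point, so the assumption holds.

T_f ≈ 28.1 °C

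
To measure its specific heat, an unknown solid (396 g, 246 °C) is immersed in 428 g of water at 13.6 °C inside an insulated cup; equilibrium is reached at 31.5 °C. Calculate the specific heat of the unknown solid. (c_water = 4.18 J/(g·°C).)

c ≈ 0.377 J/(g·°C)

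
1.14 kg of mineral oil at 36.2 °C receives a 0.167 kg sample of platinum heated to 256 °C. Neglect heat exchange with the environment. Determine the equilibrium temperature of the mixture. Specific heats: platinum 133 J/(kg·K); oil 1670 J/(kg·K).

Let T be the final temperature. ΣQ_i = 0:
0.167*133*(T − 256) + 1.14*1670*(T − 36.2) = 0
22.21(T − 256) + 1903.8(T − 36.2) = 0
1926 T = 74604
T = 74604 / 1926 = 38.7 °C

T_f ≈ 38.7 °C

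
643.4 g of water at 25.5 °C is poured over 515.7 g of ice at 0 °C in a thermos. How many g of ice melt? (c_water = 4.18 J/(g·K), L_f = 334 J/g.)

m_melted ≈ 205 g

Water can give up m c ΔT = 643.4×4.18×25.5 = 68580 J before reaching 0 °C.
To melt every bit of ice: 515.7×334 = 172244 J.
That's not enough to melt it all — equilibrium is at 0 °C with ice remaining.
m_melted×334 = 68580  ⇒  m_melted ≈ 205.3 g.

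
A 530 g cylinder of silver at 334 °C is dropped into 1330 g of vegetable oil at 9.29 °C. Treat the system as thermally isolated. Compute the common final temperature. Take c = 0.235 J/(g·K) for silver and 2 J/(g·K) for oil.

Taking heat into each body as positive, Σ m c ΔT = 0:
530·0.235·(T − 334) + 1330·2·(T − 9.29) = 0
(124.55 + 2660) T = 124.55·334 + 2660·9.29
T = 66311/2784.6 ≈ 23.81 °C

T_f ≈ 23.8 °C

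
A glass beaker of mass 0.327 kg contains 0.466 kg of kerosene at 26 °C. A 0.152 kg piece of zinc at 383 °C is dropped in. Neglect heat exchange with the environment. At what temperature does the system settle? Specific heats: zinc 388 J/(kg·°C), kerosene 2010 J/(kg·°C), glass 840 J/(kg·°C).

Net heat exchanged in the isolated system is zero:
0.152·388·(T − 383) + 0.466·2010·(T − 26) + 0.327·840·(T − 26) = 0
58.98(T − 383) + 936.66(T − 26) + 274.68(T − 26) = 0
(58.98 + 936.66 + 274.68) T = 58.98·383 + 936.66·26 + 274.68·26
T = 54083 / 1270.3 = 42.6 °C

T_f ≈ 42.6 °C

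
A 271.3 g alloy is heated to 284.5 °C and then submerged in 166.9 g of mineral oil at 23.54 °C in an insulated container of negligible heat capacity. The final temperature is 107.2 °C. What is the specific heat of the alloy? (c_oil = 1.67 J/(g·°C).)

c ≈ 0.485 J/(g·°C)

Heat lost by the alloy = heat gained by the oil:
271.3×c×(284.5 − 107.2) = 166.9×1.67×(107.2 − 23.54)
48101 c = 23318  ⇒  c ≈ 0.4848 J/(g·°C)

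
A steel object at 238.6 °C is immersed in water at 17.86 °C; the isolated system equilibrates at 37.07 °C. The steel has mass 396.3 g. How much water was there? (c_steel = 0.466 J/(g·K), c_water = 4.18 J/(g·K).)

m ≈ 463 g

|Q_steel| = |Q_water|:
396.3×0.466×(238.6 − 37.07) = m×4.18×(37.07 − 17.86)
80.3 m = 37218  ⇒  m ≈ 463.5 g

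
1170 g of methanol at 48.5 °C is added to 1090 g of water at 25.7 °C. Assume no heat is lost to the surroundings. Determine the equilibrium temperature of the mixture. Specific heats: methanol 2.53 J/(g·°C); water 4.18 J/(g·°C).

Conservation of energy gives ΣQ = 0:
1170·2.53·(T − 48.5) + 1090·4.18·(T − 25.7) = 0
2960.1(T − 48.5) + 4556.2(T − 25.7) = 0
7516.3 T = 260659
T ≈ 34.68 °C

T_f ≈ 34.7 °C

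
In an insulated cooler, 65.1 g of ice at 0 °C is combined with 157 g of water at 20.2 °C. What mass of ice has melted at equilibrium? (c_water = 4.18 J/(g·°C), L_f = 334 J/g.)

m_melted ≈ 39.7 g

Cooling the water to 0 °C releases 157·4.18·20.2 = 13256 J.
Melting all 65.1 g of ice would need 65.1·334 = 21743 J.
That's not enough to melt it all — equilibrium is at 0 °C with ice remaining.
m_melted·334 = 13256  ⇒  m_melted ≈ 39.69 g.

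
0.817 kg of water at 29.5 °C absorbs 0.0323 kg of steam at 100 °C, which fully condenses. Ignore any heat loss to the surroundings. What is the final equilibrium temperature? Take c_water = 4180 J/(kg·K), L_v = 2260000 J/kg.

T_f ≈ 52.7 °C

Taking heat into each body as positive, Σ m c ΔT = 0:
latent heat released on condensation: 0.0323·2260000 = 72998; condensed water 100 °C→T: 135.01(T − 100); original water: 3415.1(T − 29.5)
3550.1 T = 72998 + 13501 + 100744 = 187244
T ≈ 52.74 °C, under the boiling point, so the assumption holds.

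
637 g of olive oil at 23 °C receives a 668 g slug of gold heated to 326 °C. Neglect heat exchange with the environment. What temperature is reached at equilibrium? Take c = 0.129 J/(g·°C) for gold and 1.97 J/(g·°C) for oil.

|Q_gold| = |Q_oil|:
668×0.129×(326 − T) = 637×1.97×(T − 23)
86.17(326 − T) = 1254.9(T − 23)
1341.1 T = 56955  ⇒  T ≈ 42.47 °C

T_f ≈ 42.5 °C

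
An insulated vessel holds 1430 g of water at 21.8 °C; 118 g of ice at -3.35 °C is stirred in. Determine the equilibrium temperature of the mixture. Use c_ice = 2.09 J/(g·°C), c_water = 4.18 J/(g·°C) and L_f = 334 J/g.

T_f ≈ 13.9 °C

Net heat exchanged in the isolated system is zero:
ice -3.35→0 °C: 118·2.09·3.35 = 826.18; melt ice: 118·334 = 39412; meltwater 0→T: 118·4.18·T = 493.24 T; water: 5977.4(T − 21.8)
6470.6 T = 130307 − 40238 = 90069
T ≈ 13.92 °C — above 0 °C, consistent with complete melting.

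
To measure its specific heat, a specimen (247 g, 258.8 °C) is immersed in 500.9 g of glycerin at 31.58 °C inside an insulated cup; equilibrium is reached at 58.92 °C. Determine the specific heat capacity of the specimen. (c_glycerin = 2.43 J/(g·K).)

c ≈ 0.674 J/(g·K)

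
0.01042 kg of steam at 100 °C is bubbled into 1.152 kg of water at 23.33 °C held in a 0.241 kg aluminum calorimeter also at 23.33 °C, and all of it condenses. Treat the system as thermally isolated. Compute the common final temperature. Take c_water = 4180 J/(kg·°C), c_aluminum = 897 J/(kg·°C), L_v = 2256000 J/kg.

T_f ≈ 28.6 °C

Energy conservation, ΣQ = 0:
condense steam: −0.01042×2256000 = −23508; condensate cools 100→T: 0.01042×4180×(T − 100) = 43.56(T − 100); water warms: 1.152×4180×(T − 23.33) = 4815.4(T − 23.33); cup: 216.18(T − 23.33)
5075.1 T = 23508 + 4355.6 + 117386 = 145249
T ≈ 28.62 °C (< 100 °C, so full condensation is consistent).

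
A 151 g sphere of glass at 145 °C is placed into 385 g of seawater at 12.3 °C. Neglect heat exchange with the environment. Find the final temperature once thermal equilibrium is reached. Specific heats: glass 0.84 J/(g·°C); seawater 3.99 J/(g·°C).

Heat lost by the glass equals heat gained by the seawater:
151·0.84·(145 − T) = 385·3.99·(T − 12.3)
126.84(145 − T) = 1536.2(T − 12.3)
1663 T = 37286  ⇒  T ≈ 22.42 °C

T_f ≈ 22.4 °C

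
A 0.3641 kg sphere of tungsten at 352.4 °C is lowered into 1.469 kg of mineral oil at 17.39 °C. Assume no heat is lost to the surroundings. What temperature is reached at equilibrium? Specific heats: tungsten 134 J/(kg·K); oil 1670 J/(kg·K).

Taking heat into each body as positive, Σ m c ΔT = 0:
0.3641·134·(T − 352.4) + 1.469·1670·(T − 17.39) = 0
48.79(T − 352.4) + 2453.2(T − 17.39) = 0
(48.79 + 2453.2) T = 48.79·352.4 + 2453.2·17.39
T = 59855/2502 ≈ 23.92 °C

T_f ≈ 23.9 °C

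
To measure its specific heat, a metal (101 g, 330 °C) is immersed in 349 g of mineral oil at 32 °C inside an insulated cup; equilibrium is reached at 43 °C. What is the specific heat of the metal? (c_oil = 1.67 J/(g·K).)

c ≈ 0.221 J/(g·K)

Heat lost by the metal = heat gained by the oil:
101·c·(330 − 43) = 349·1.67·(43 − 32)
28987 c = 6411.1  ⇒  c ≈ 0.2212 J/(g·K)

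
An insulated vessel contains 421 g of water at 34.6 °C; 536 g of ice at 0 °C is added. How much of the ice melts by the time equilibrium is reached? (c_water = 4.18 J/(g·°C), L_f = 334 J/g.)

Water can give up m c ΔT = 421×4.18×34.6 = 60888 J before reaching 0 °C.
To melt every bit of ice: 536×334 = 179024 J.
60888 J < 179024 J, so only part of the ice melts and the system sits at 0 °C.
m_melt = 60888 / L_f = 182.3 g.

m_melted ≈ 182 g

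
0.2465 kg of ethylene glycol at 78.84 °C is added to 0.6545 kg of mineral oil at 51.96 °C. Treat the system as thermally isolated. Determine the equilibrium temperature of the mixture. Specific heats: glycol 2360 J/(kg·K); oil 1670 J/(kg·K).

T_f ≈ 61.3 °C

Conservation of energy gives ΣQ = 0:
0.2465*2360*(T − 78.84) + 0.6545*1670*(T − 51.96) = 0
1674.8 T = 102657
T = 102657 / 1674.8 = 61.3 °C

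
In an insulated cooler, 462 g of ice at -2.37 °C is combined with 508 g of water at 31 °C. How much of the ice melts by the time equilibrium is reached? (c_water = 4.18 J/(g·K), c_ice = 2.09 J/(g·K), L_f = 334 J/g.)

m_melted ≈ 190 g

Heat available from the water dropping to 0 °C: 508×4.18×31 = 65827 J.
Of that, 462×2.09×2.37 = 2288.4 J goes to bring the ice to 0 °C, leaving 63538 J.
Melting all 462 g of ice would need 462×334 = 154308 J.
Since 63538 < 154308 J, not all the ice melts; equilibrium is at 0 °C.
m_melted×334 = 63538  ⇒  m_melted ≈ 190.2 g.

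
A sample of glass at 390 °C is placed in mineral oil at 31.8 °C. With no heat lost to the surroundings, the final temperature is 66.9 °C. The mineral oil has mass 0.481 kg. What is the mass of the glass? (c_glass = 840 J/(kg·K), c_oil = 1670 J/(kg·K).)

|Q_glass| = |Q_oil|:
m·840·(390 − 66.9) = 0.481·1670·(66.9 − 31.8)
271404 m = 28195  ⇒  m ≈ 0.1039 kg

m ≈ 0.104 kg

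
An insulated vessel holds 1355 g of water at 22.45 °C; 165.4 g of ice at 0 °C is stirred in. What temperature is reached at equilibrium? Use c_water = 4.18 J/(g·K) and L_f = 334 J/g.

Taking heat into each body as positive, Σ m c ΔT = 0:
fusion: m_ice L_f = 165.4·334 = 55244; warm the meltwater: 691.37 T; water: 5663.9(T − 22.45)
6355.3 T = 127155 − 55244 = 71911
T ≈ 11.32 °C. Since T > 0 °C, the all-ice-melts assumption holds.

T_f ≈ 11.3 °C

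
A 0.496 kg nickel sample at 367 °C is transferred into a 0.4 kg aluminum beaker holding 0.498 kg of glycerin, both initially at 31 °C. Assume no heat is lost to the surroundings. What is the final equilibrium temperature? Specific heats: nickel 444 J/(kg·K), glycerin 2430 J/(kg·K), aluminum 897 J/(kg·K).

T_f ≈ 72.4 °C

Heat gained plus heat lost sum to zero:
0.496*444*(T − 367) + 0.498*2430*(T − 31) + 0.4*897*(T − 31) = 0
220.22(T − 367) + 1210.1(T − 31) + 358.8(T − 31) = 0
1789.2 T = 129459
T ≈ 72.36 °C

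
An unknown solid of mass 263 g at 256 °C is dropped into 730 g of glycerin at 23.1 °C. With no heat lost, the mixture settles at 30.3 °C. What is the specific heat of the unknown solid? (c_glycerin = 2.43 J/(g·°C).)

c ≈ 0.215 J/(g·°C)

Energy conservation, ΣQ = 0:
263·c·(30.3 − 256) + 730·2.43·(30.3 − 23.1) = 0
-59359 c = -12772
c = -12772/-59359 ≈ 0.2152 J/(g·°C)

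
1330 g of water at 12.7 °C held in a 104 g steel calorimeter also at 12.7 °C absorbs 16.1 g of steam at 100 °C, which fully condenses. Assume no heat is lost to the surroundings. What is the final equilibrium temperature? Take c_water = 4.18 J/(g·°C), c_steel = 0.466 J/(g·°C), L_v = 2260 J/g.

T_f ≈ 20.1 °C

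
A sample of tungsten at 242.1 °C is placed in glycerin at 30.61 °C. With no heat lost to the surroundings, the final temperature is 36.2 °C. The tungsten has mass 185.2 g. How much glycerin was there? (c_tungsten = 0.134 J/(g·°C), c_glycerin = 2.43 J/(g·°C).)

m ≈ 376 g

Conservation of energy gives ΣQ = 0:
185.2×0.134×(36.2 − 242.1) + m×2.43×(36.2 − 30.61) = 0
13.58 m = 5109.8
m = 5109.8/13.58 ≈ 376.2 g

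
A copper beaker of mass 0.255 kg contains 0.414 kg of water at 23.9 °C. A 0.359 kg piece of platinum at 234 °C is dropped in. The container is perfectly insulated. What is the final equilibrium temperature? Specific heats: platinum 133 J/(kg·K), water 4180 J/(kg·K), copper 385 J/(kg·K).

T_f ≈ 29.2 °C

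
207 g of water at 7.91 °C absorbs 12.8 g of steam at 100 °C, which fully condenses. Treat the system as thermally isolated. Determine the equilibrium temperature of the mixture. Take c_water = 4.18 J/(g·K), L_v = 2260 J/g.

T_f ≈ 44.8 °C

Energy conservation, ΣQ = 0:
latent heat released on condensation: 12.8·2260 = 28928
  condensate cools 100→T: 12.8·4.18·(T − 100) = 53.5(T − 100)
  water warms: 207·4.18·(T − 7.91) = 865.26(T − 7.91)
918.76 T = 28928 + 5350.4 + 6844.2 = 41123
T ≈ 44.76 °C, under the boiling point, so the assumption holds.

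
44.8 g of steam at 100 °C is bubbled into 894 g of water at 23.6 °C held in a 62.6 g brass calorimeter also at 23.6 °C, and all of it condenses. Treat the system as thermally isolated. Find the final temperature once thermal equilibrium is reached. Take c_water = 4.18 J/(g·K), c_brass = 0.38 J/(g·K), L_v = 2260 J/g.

T_f ≈ 52.9 °C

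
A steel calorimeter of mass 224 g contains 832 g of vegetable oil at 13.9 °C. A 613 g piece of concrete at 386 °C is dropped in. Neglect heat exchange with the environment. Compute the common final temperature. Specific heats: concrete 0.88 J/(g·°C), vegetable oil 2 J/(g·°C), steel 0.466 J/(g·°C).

Heat gained plus heat lost sum to zero:
613·0.88·(T − 386) + 832·2·(T − 13.9) + 224·0.466·(T − 13.9) = 0
539.44(T − 386) + 1664(T − 13.9) + 104.38(T − 13.9) = 0
(539.44 + 1664 + 104.38) T = 539.44·386 + 1664·13.9 + 104.38·13.9
T = 232804/2307.8 ≈ 100.88 °C

T_f ≈ 100.9 °C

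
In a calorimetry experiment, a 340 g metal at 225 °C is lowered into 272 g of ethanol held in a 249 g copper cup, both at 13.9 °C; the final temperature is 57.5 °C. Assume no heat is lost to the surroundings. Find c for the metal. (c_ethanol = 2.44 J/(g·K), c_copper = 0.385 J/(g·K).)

c ≈ 0.581 J/(g·K)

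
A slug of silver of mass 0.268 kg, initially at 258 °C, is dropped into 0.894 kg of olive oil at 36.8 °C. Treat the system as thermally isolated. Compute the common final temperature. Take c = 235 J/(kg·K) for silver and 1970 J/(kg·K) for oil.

T_f ≈ 44.4 °C

Set heat shed by the hot body equal to heat absorbed by the cold body:
0.268·235·(258 − T) = 0.894·1970·(T − 36.8)
62.98(258 − T) = 1761.2(T − 36.8)
1824.2 T = 81060  ⇒  T ≈ 44.44 °C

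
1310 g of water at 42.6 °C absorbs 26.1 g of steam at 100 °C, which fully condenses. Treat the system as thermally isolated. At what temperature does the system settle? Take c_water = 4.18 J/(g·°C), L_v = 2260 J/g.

Sum of m c ΔT and latent-heat terms is zero:
steam→water at 100 °C releases m L_v = 26.1·2260 = 58986; condensed water 100 °C→T: 109.1(T − 100); water warms: 1310·4.18·(T − 42.6) = 5475.8(T − 42.6)
5584.9 T = 58986 + 10910 + 233269 = 303165
T ≈ 54.28 °C, under the boiling point, so the assumption holds.

T_f ≈ 54.3 °C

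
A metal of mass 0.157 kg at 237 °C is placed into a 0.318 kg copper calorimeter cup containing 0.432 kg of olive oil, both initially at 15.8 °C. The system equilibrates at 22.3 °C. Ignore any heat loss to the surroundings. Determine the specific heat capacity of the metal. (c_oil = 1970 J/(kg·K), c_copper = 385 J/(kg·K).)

Heat gained plus heat lost sum to zero:
0.157·c·(22.3 − 237) + 0.432·1970·(22.3 − 15.8) + 0.318·385·(22.3 − 15.8) = 0
-33.71 c = -6327.6
c = -6327.6/-33.71 ≈ 187.7 J/(kg·K)

c ≈ 188 J/(kg·K)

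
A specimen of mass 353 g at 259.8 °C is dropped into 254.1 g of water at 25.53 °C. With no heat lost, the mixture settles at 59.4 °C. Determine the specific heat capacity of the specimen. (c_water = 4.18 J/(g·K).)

Let T be the final temperature. ΣQ_i = 0:
353·c·(59.4 − 259.8) + 254.1·4.18·(59.4 − 25.53) = 0
-70741 c = -35975
c = -35975/-70741 ≈ 0.5085 J/(g·K)

c ≈ 0.509 J/(g·K)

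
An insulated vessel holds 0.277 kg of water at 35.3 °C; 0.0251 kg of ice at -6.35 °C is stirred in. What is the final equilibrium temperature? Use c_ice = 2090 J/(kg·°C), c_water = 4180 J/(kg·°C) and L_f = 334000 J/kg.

T_f ≈ 25.5 °C

Taking heat into each body as positive, Σ m c ΔT = 0:
warm ice to 0 °C: 0.0251×2090×(0 − (-6.35)) = 333.11; melt ice: 0.0251×334000 = 8383.4; meltwater 0→T: 0.0251×4180×T = 104.92 T; water: 1157.9(T − 35.3)
1262.8 T = 40872 − 8716.5 = 32156
T ≈ 25.46 °C (positive, so assuming full melt was valid).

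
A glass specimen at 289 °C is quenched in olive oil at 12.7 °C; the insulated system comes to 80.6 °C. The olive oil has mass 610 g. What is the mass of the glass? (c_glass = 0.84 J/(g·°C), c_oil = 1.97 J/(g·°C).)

m ≈ 466 g

|Q_glass| = |Q_oil|:
m·0.84·(289 − 80.6) = 610·1.97·(80.6 − 12.7)
175.06 m = 81595  ⇒  m ≈ 466.1 g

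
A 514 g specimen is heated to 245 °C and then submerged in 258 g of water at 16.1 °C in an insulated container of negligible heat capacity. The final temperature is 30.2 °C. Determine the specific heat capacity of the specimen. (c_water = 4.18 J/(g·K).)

c ≈ 0.138 J/(g·K)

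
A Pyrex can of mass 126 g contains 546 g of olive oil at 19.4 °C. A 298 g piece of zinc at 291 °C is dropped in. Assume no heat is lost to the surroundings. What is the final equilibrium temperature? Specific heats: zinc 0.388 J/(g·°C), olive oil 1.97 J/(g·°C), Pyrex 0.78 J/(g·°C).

T_f ≈ 43.8 °C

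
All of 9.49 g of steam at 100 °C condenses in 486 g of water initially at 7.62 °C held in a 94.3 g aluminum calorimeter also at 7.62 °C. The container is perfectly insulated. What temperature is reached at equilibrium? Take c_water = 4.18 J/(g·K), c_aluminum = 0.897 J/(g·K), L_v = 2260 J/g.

Net heat exchanged in the isolated system is zero:
steam→water at 100 °C releases m L_v = 9.49·2260 = 21447
  condensate cools 100→T: 9.49·4.18·(T − 100) = 39.67(T − 100)
  water warms: 486·4.18·(T − 7.62) = 2031.5(T − 7.62)
  cup: 84.59(T − 7.62)
2155.7 T = 21447 + 3966.8 + 16124 = 41539
T ≈ 19.27 °C, under the boiling point, so the assumption holds.

T_f ≈ 19.3 °C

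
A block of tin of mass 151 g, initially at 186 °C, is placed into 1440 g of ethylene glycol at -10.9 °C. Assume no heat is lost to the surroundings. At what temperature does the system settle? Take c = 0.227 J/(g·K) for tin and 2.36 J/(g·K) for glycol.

T_f ≈ -8.9 °C

Heat gained plus heat lost sum to zero:
151×0.227×(T − 186) + 1440×2.36×(T − (-10.9)) = 0
3432.7 T = -30667
T = -30667 / 3432.7 = -8.93 °C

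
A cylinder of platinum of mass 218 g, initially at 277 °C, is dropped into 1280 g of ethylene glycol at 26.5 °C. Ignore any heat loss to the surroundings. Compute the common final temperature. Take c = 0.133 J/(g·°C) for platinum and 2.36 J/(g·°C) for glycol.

Net heat exchanged in the isolated system is zero:
218·0.133·(T − 277) + 1280·2.36·(T − 26.5) = 0
(28.99 + 3020.8) T = 28.99·277 + 3020.8·26.5
T ≈ 28.88 °C

T_f ≈ 28.9 °C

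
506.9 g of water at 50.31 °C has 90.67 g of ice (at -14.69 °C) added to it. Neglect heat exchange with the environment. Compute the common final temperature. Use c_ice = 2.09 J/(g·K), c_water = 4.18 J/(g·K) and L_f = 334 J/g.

T_f ≈ 29.4 °C

Sum of m c ΔT and latent-heat terms is zero:
ice -14.69→0 °C: 90.67·2.09·14.69 = 2783.8; latent heat to melt: 90.67·334 = 30284; warm the meltwater: 379 T; water cools: 506.9·4.18·(T − 50.31) = 2118.8(T − 50.31)
2497.8 T = 106599 − 33068 = 73531
T ≈ 29.44 °C — above 0 °C, consistent with complete melting.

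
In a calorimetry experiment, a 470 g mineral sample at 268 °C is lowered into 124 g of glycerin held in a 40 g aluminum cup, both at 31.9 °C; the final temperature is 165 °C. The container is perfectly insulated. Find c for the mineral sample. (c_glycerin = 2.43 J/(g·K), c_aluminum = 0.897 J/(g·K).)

c ≈ 0.927 J/(g·K)

Taking heat into each body as positive, Σ m c ΔT = 0:
470×c×(165 − 268) + 124×2.43×(165 − 31.9) + 40×0.897×(165 − 31.9) = 0
-48410 c = -44881
c = -44881/-48410 ≈ 0.9271 J/(g·K)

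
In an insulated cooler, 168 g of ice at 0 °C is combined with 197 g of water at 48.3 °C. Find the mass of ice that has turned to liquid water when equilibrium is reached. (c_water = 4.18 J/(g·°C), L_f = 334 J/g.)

Water can give up m c ΔT = 197·4.18·48.3 = 39773 J before reaching 0 °C.
To melt every bit of ice: 168·334 = 56112 J.
That's not enough to melt it all — equilibrium is at 0 °C with ice remaining.
m_melt = 39773 / L_f = 119.1 g.

m_melted ≈ 119 g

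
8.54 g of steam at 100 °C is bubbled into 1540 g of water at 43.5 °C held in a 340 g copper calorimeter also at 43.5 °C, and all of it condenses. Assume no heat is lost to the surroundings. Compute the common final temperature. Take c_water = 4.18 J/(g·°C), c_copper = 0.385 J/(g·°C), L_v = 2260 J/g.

Net heat exchanged in the isolated system is zero:
condense steam: −8.54×2260 = −19300; condensed water 100 °C→T: 35.7(T − 100); water warms: 1540×4.18×(T − 43.5) = 6437.2(T − 43.5); copper cup: 340×0.385×(T − 43.5) = 130.9(T − 43.5)
6603.8 T = 19300 + 3569.7 + 285712 = 308582
T ≈ 46.73 °C (< 100 °C, so full condensation is consistent).

T_f ≈ 46.7 °C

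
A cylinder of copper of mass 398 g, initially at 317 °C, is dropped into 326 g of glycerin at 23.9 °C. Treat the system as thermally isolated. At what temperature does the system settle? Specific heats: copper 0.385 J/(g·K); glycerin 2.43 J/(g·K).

Heat gained plus heat lost sum to zero:
398*0.385*(T − 317) + 326*2.43*(T − 23.9) = 0
(153.23 + 792.18) T = 153.23*317 + 792.18*23.9
T ≈ 71.41 °C

T_f ≈ 71.4 °C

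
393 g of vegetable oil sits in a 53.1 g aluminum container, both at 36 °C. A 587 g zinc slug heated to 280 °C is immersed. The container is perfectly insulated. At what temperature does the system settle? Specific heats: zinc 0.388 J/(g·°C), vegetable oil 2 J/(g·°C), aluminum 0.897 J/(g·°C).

T_f ≈ 88.4 °C

Setting the total heat transfer to zero:
587*0.388*(T − 280) + 393*2*(T − 36) + 53.1*0.897*(T − 36) = 0
227.76(T − 280) + 786(T − 36) + 47.63(T − 36) = 0
1061.4 T = 93782
T = 93782/1061.4 ≈ 88.36 °C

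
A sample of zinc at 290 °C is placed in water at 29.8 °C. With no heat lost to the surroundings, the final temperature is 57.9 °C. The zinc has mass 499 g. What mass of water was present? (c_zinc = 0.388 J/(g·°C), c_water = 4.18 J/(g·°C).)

|Q_zinc| = |Q_water|:
499·0.388·(290 − 57.9) = m·4.18·(57.9 − 29.8)
117.46 m = 44937  ⇒  m ≈ 382.6 g

m ≈ 383 g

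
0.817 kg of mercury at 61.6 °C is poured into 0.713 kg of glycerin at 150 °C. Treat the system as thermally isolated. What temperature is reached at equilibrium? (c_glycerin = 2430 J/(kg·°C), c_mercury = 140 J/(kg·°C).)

T_f ≈ 144.5 °C

With ΣQ=0 the equilibrium temperature is the m·c-weighted mean:
T_f = (1732.6*150 + 114.38*61.6) / (1732.6 + 114.38)
    = 266934 / 1847 ≈ 144.53 °C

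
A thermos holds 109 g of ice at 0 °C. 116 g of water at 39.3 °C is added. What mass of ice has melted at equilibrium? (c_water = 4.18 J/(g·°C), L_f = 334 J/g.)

m_melted ≈ 57.1 g

Water can give up m c ΔT = 116·4.18·39.3 = 19056 J before reaching 0 °C.
To melt every bit of ice: 109·334 = 36406 J.
19056 J < 36406 J, so only part of the ice melts and the system sits at 0 °C.
Mass melted = 19056/334 ≈ 57.05 g.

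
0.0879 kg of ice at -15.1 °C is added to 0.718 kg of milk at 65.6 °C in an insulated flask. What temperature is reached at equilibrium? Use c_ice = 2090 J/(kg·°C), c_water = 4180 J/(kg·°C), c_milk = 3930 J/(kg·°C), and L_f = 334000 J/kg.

Setting the total heat transfer to zero:
ice -15.1→0 °C: 0.0879·2090·15.1 = 2774; fusion: m_ice L_f = 0.0879·334000 = 29359; warm the meltwater: 367.42 T; milk: 2821.7(T − 65.6)
3189.2 T = 185106 − 32133 = 152974
T ≈ 47.97 °C. Since T > 0 °C, the all-ice-melts assumption holds.

T_f ≈ 48.0 °C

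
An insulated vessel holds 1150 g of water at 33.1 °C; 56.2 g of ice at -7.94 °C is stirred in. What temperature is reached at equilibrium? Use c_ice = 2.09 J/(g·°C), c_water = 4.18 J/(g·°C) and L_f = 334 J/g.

Net heat exchanged in the isolated system is zero:
ice -7.94→0 °C: 56.2×2.09×7.94 = 932.62
  latent heat to melt: 56.2×334 = 18771
  warm the meltwater: 234.92 T
  water cools: 1150×4.18×(T − 33.1) = 4807(T − 33.1)
5041.9 T = 159112 − 19703 = 139408
T ≈ 27.65 °C (positive, so assuming full melt was valid).

T_f ≈ 27.6 °C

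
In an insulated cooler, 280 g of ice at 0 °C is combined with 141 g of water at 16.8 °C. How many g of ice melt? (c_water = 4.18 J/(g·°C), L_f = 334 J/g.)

Heat available from the water dropping to 0 °C: 141·4.18·16.8 = 9901.6 J.
Fully melting the ice requires m_ice L_f = 280·334 = 93520 J.
That's not enough to melt it all — equilibrium is at 0 °C with ice remaining.
m_melt = 9901.6 / L_f = 29.65 g.

m_melted ≈ 29.6 g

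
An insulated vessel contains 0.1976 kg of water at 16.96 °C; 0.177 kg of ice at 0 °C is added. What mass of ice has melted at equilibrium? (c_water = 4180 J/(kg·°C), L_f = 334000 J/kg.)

Heat available from the water dropping to 0 °C: 0.1976·4180·16.96 = 14008 J.
To melt every bit of ice: 0.177·334000 = 59118 J.
14008 J < 59118 J, so only part of the ice melts and the system sits at 0 °C.
m_melt = 14008 / L_f = 0.04194 kg.

m_melted ≈ 0.0419 kg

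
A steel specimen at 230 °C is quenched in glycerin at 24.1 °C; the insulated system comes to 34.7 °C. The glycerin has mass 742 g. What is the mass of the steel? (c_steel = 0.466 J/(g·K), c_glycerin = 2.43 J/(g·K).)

Energy conservation, ΣQ = 0:
m·0.466·(34.7 − 230) + 742·2.43·(34.7 − 24.1) = 0
-91.01 m = -19112
m = -19112/-91.01 ≈ 210 g

m ≈ 210 g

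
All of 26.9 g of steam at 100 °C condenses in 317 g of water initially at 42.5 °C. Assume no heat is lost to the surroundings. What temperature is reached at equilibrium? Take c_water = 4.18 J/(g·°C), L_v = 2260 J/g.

Taking heat into each body as positive, Σ m c ΔT = 0:
condense steam: −26.9·2260 = −60794; condensed water 100 °C→T: 112.44(T − 100); water warms: 317·4.18·(T − 42.5) = 1325.1(T − 42.5)
1437.5 T = 60794 + 11244 + 56315 = 128353
T ≈ 89.29 °C, under the boiling point, so the assumption holds.

T_f ≈ 89.3 °C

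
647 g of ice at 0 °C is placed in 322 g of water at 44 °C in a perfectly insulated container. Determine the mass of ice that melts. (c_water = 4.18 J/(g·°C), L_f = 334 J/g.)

Heat available from the water dropping to 0 °C: 322·4.18·44 = 59222 J.
Fully melting the ice requires m_ice L_f = 647·334 = 216098 J.
59222 J < 216098 J, so only part of the ice melts and the system sits at 0 °C.
m_melt = 59222 / L_f = 177.3 g.

m_melted ≈ 177 g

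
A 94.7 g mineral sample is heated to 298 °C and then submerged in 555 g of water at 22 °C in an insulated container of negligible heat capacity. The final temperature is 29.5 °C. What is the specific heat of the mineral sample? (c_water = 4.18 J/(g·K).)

m_s c (T_s − T_f) = m_water c_water (T_f − T_0):
94.7×c×(298 − 29.5) = 555×4.18×(29.5 − 22)
25427 c = 17399  ⇒  c ≈ 0.6843 J/(g·K)

c ≈ 0.684 J/(g·K)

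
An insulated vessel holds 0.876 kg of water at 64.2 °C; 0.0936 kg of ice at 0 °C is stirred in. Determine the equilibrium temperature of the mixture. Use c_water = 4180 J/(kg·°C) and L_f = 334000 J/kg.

T_f ≈ 50.3 °C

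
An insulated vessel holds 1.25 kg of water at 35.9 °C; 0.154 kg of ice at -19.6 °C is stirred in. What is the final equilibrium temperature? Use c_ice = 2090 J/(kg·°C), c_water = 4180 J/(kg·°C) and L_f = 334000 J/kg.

Setting the total heat transfer to zero:
warm ice to 0 °C: 0.154×2090×(0 − (-19.6)) = 6308.5; melt ice: 0.154×334000 = 51436; warm the meltwater: 643.72 T; water: 5225(T − 35.9)
5868.7 T = 187578 − 57744 = 129833
T ≈ 22.12 °C — above 0 °C, consistent with complete melting.

T_f ≈ 22.1 °C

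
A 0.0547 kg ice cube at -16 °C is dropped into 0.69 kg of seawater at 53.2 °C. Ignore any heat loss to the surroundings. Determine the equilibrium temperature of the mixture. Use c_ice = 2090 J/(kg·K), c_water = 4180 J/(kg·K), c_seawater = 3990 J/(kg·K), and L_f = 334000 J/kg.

T_f ≈ 42.4 °C

Taking heat into each body as positive, Σ m c ΔT = 0:
ice -16→0 °C: 0.0547·2090·16 = 1829.2
  latent heat to melt: 0.0547·334000 = 18270
  warm the meltwater: 228.65 T
  seawater: 2753.1(T − 53.2)
2981.7 T = 146465 − 20099 = 126366
T ≈ 42.38 °C (positive, so assuming full melt was valid).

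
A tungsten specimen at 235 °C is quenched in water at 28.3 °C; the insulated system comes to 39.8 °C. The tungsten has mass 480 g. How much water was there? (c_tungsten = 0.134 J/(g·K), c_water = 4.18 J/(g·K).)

m ≈ 261 g

Heat lost by the tungsten = heat gained by the water:
480·0.134·(235 − 39.8) = m·4.18·(39.8 − 28.3)
48.07 m = 12555  ⇒  m ≈ 261.2 g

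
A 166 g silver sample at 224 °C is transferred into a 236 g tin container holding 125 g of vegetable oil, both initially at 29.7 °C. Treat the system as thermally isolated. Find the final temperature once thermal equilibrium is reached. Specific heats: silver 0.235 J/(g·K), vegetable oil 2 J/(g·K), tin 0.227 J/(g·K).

T_f ≈ 51.8 °C

T_f = Σ m_i c_i T_i / Σ m_i c_i:
T_f = (39.01*224 + 250*29.7 + 53.57*29.7) / (39.01 + 250 + 53.57)
    = 17754 / 342.58 ≈ 51.83 °C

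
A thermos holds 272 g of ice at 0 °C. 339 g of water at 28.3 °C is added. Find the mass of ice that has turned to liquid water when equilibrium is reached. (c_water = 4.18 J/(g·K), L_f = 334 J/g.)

m_melted ≈ 120 g

Water can give up m c ΔT = 339·4.18·28.3 = 40102 J before reaching 0 °C.
Fully melting the ice requires m_ice L_f = 272·334 = 90848 J.
That's not enough to melt it all — equilibrium is at 0 °C with ice remaining.
Mass melted = 40102/334 ≈ 120.1 g.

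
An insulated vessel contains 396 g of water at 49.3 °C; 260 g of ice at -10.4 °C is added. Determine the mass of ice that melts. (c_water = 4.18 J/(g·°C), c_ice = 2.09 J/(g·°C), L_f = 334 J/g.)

m_melted ≈ 227 g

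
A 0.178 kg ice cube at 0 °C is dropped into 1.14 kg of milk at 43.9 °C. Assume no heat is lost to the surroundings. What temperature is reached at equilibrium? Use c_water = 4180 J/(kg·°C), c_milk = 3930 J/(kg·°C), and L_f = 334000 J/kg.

T_f ≈ 26.3 °C

Energy balance with sensible and latent terms:
fusion: m_ice L_f = 0.178×334000 = 59452; meltwater 0→T: 0.178×4180×T = 744.04 T; milk cools: 1.14×3930×(T − 43.9) = 4480.2(T − 43.9)
5224.2 T = 196681 − 59452 = 137229
T ≈ 26.27 °C. Since T > 0 °C, the all-ice-melts assumption holds.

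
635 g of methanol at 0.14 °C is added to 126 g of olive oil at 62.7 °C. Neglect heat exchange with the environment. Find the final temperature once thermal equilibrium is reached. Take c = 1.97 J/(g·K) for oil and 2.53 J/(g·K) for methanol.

T_f ≈ 8.5 °C

With ΣQ=0 the equilibrium temperature is the m·c-weighted mean:
T_f = (248.22*62.7 + 1606.5*0.14) / (248.22 + 1606.5)
    = 15788 / 1854.8 ≈ 8.51 °C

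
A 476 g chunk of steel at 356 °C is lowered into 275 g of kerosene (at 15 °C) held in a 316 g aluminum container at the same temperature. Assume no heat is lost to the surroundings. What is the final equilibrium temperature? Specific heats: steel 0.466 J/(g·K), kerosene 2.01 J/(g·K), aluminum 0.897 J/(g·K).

Taking heat into each body as positive, Σ m c ΔT = 0:
476*0.466*(T − 356) + 275*2.01*(T − 15) + 316*0.897*(T − 15) = 0
(221.82 + 552.75 + 283.45) T = 221.82*356 + 552.75*15 + 283.45*15
T ≈ 86.49 °C

T_f ≈ 86.5 °C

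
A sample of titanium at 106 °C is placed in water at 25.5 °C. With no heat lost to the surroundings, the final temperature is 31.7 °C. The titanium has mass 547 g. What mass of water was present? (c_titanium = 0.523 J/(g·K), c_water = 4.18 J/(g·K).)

Taking heat into each body as positive, Σ m c ΔT = 0:
547·0.523·(31.7 − 106) + m·4.18·(31.7 − 25.5) = 0
25.92 m = 21256
m = 21256/25.92 ≈ 820.2 g

m ≈ 820 g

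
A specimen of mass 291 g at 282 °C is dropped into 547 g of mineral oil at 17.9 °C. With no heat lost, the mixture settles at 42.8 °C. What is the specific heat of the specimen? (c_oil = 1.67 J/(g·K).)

c ≈ 0.327 J/(g·K)

Let T be the final temperature. ΣQ_i = 0:
291×c×(42.8 − 282) + 547×1.67×(42.8 − 17.9) = 0
-69607 c = -22746
c = -22746/-69607 ≈ 0.3268 J/(g·K)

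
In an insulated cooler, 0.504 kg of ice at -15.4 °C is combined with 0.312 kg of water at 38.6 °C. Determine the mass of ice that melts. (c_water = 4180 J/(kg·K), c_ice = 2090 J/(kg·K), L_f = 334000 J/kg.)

m_melted ≈ 0.102 kg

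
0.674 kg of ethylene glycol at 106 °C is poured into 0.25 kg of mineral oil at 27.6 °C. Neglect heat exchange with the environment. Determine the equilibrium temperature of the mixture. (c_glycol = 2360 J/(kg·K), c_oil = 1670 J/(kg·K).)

T_f ≈ 89.7 °C

Setting the total heat transfer to zero:
0.674·2360·(T − 106) + 0.25·1670·(T − 27.6) = 0
1590.6(T − 106) + 417.5(T − 27.6) = 0
(1590.6 + 417.5) T = 1590.6·106 + 417.5·27.6
T = 180131/2008.1 ≈ 89.70 °C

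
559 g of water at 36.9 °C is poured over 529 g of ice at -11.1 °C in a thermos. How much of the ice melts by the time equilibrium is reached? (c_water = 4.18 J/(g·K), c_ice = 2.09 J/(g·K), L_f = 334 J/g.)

m_melted ≈ 221 g

Cooling the water to 0 °C releases 559×4.18×36.9 = 86221 J.
Of that, 529×2.09×11.1 = 12272 J goes to bring the ice to 0 °C, leaving 73949 J.
Fully melting the ice requires m_ice L_f = 529×334 = 176686 J.
That's not enough to melt it all — equilibrium is at 0 °C with ice remaining.
m_melted×334 = 73949  ⇒  m_melted ≈ 221.4 g.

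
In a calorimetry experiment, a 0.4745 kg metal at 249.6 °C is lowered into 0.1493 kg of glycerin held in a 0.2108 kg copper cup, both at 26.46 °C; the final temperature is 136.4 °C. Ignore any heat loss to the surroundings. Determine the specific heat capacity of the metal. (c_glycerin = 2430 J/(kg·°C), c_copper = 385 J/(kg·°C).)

c ≈ 909 J/(kg·°C)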